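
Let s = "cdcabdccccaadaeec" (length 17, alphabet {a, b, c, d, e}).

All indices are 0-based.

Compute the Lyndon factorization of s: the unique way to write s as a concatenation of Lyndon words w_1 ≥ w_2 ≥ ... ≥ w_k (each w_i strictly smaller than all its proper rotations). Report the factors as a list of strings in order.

emit factor 1: 'cd' (i=0, period=2)
emit factor 2: 'c' (i=2, period=1)
emit factor 3: 'abdcccc' (i=3, period=7)
emit factor 4: 'aadaeec' (i=10, period=7)

["cd", "c", "abdcccc", "aadaeec"]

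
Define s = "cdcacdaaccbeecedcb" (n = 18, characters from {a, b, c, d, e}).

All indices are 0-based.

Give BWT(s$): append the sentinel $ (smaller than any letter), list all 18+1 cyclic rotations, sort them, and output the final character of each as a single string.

rank  rotation             last
    0  $cdcacdaaccbeecedcb  b
    1  aaccbeecedcb$cdcacd  d
    2  accbeecedcb$cdcacda  a
    3  acdaaccbeecedcb$cdc  c
    4  b$cdcacdaaccbeecedc  c
    5  beecedcb$cdcacdaacc  c
    6  cacdaaccbeecedcb$cd  d
    7  cb$cdcacdaaccbeeced  d
    8  cbeecedcb$cdcacdaac  c
    9  ccbeecedcb$cdcacdaa  a
   10  cdaaccbeecedcb$cdca  a
   11  cdcacdaaccbeecedcb$  $
   12  cedcb$cdcacdaaccbee  e
   13  daaccbeecedcb$cdcac  c
   14  dcacdaaccbeecedcb$c  c
   15  dcb$cdcacdaaccbeece  e
   16  ecedcb$cdcacdaaccbe  e
   17  edcb$cdcacdaaccbeec  c
   18  eecedcb$cdcacdaaccb  b

bdacccddcaa$ecceecb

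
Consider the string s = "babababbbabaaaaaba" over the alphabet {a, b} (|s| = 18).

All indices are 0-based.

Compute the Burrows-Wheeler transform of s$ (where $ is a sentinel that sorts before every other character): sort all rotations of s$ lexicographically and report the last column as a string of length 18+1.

rank  rotation             last
    0  $babababbbabaaaaaba  a
    1  a$babababbbabaaaaab  b
    2  aaaaaba$babababbbab  b
    3  aaaaba$babababbbaba  a
    4  aaaba$babababbbabaa  a
    5  aaba$babababbbabaaa  a
    6  aba$babababbbabaaaa  a
    7  abaaaaaba$babababbb  b
    8  abababbbabaaaaaba$b  b
    9  ababbbabaaaaaba$bab  b
   10  abbbabaaaaaba$babab  b
   11  ba$babababbbabaaaaa  a
   12  baaaaaba$babababbba  a
   13  babaaaaaba$babababb  b
   14  babababbbabaaaaaba$  $
   15  bababbbabaaaaaba$ba  a
   16  babbbabaaaaaba$baba  a
   17  bbabaaaaaba$bababab  b
   18  bbbabaaaaaba$bababa  a

abbaaaabbbbaab$aaba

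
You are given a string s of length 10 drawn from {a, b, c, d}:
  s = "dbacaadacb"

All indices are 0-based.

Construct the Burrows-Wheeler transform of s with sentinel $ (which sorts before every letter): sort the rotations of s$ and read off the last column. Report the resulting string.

rank  rotation     last
    0  $dbacaadacb  b
    1  aadacb$dbac  c
    2  acaadacb$db  b
    3  acb$dbacaad  d
    4  adacb$dbaca  a
    5  b$dbacaadac  c
    6  bacaadacb$d  d
    7  caadacb$dba  a
    8  cb$dbacaada  a
    9  dacb$dbacaa  a
   10  dbacaadacb$  $

bcbdacdaaa$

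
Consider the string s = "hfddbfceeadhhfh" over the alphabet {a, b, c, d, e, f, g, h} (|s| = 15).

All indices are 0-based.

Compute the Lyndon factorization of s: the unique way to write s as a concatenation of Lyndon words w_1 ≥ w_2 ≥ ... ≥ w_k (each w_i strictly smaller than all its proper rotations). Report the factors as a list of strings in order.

emit factor 1: 'h' (i=0, period=1)
emit factor 2: 'f' (i=1, period=1)
emit factor 3: 'd' (i=2, period=1)
emit factor 4: 'd' (i=3, period=1)
emit factor 5: 'bfcee' (i=4, period=5)
emit factor 6: 'adhhfh' (i=9, period=6)

["h", "f", "d", "d", "bfcee", "adhhfh"]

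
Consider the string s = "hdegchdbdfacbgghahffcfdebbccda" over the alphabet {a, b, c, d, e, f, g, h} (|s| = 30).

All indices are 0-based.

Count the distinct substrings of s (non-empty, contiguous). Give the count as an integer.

rank | idx | suffix
   0 |  29 | a
   1 |  10 | acbgghahffcfdebbccda
   2 |  16 | ahffcfdebbccda
   3 |  24 | bbccda
   4 |  25 | bccda
   5 |   7 | bdfacbgghahffcfdebbccda
   6 |  12 | bgghahffcfdebbccda
   7 |  11 | cbgghahffcfdebbccda
   8 |  26 | ccda
   9 |  27 | cda
  10 |  20 | cfdebbccda
  11 |   4 | chdbdfacbgghahffcfdebbccda
  12 |  28 | da
  13 |   6 | dbdfacbgghahffcfdebbccda
  14 |  22 | debbccda
  15 |   1 | degchdbdfacbgghahffcfdebbccda
  16 |   8 | dfacbgghahffcfdebbccda
  17 |  23 | ebbccda
  18 |   2 | egchdbdfacbgghahffcfdebbccda
  19 |   9 | facbgghahffcfdebbccda
  20 |  19 | fcfdebbccda
  21 |  21 | fdebbccda
  22 |  18 | ffcfdebbccda
  23 |   3 | gchdbdfacbgghahffcfdebbccda
  24 |  13 | gghahffcfdebbccda
  25 |  14 | ghahffcfdebbccda
  26 |  15 | hahffcfdebbccda
  27 |   5 | hdbdfacbgghahffcfdebbccda
  28 |   0 | hdegchdbdfacbgghahffcfdebbccda
  29 |  17 | hffcfdebbccda

SA = [29, 10, 16, 24, 25, 7, 12, 11, 26, 27, 20, 4, 28, 6, 22, 1, 8, 23, 2, 9, 19, 21, 18, 3, 13, 14, 15, 5, 0, 17]
i: (SA[i-1],SA[i]) lcp shared
  1: (29,10) 1 'a'
  2: (10,16) 1 'a'
  3: (16,24) 0 ''
  4: (24,25) 1 'b'
  5: (25,7) 1 'b'
  6: (7,12) 1 'b'
  7: (12,11) 0 ''
  8: (11,26) 1 'c'
  9: (26,27) 1 'c'
  10: (27,20) 1 'c'
  11: (20,4) 1 'c'
  12: (4,28) 0 ''
  13: (28,6) 1 'd'
  14: (6,22) 1 'd'
  15: (22,1) 2 'de'
  16: (1,8) 1 'd'
  17: (8,23) 0 ''
  18: (23,2) 1 'e'
  19: (2,9) 0 ''
  20: (9,19) 1 'f'
  21: (19,21) 1 'f'
  22: (21,18) 1 'f'
  23: (18,3) 0 ''
  24: (3,13) 1 'g'
  25: (13,14) 1 'g'
  26: (14,15) 0 ''
  27: (15,5) 1 'h'
  28: (5,0) 2 'hd'
  29: (0,17) 1 'h'

n(n+1)/2 = 30·31/2 = 465
Σ LCP = 0 + 1 + 1 + 0 + 1 + 1 + 1 + 0 + 1 + 1 + 1 + 1 + 0 + 1 + 1 + 2 + 1 + 0 + 1 + 0 + 1 + 1 + 1 + 0 + 1 + 1 + 0 + 1 + 2 + 1 = 24
distinct = 465 − 24 = 441

441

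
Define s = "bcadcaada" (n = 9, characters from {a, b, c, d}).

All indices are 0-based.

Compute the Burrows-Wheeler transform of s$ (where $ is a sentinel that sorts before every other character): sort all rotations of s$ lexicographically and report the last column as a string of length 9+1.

rank  rotation    last
    0  $bcadcaada  a
    1  a$bcadcaad  d
    2  aada$bcadc  c
    3  ada$bcadca  a
    4  adcaada$bc  c
    5  bcadcaada$  $
    6  caada$bcad  d
    7  cadcaada$b  b
    8  da$bcadcaa  a
    9  dcaada$bca  a

adcac$dbaa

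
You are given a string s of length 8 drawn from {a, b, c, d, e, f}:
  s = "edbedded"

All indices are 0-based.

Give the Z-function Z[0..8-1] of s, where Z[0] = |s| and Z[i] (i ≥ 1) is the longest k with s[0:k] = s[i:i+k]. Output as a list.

Z[0]=8
i=1: fresh scan; Z[1]=0
i=2: fresh scan; Z[2]=0
i=3: fresh scan; Z[3]=2 grow→box=[3,5)
i=4: min(r-i=1, Z[1]=0)=0; Z[4]=0
i=5: fresh scan; Z[5]=0
i=6: fresh scan; Z[6]=2 grow→box=[6,8)
i=7: min(r-i=1, Z[1]=0)=0; Z[7]=0

[8, 0, 0, 2, 0, 0, 2, 0]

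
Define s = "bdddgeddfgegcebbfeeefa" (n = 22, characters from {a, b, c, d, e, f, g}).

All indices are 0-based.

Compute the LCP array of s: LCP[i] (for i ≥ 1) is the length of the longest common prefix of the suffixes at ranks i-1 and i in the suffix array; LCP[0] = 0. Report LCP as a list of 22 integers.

[0, 0, 1, 1, 0, 0, 2, 2, 1, 1, 0, 1, 1, 2, 1, 1, 0, 1, 1, 0, 1, 2]

rank | idx | suffix
   0 |  21 | a
   1 |  14 | bbfeeefa
   2 |   0 | bdddgeddfgegcebbfeeefa
   3 |  15 | bfeeefa
   4 |  12 | cebbfeeefa
   5 |   1 | dddgeddfgegcebbfeeefa
   6 |   6 | ddfgegcebbfeeefa
   7 |   2 | ddgeddfgegcebbfeeefa
   8 |   7 | dfgegcebbfeeefa
   9 |   3 | dgeddfgegcebbfeeefa
  10 |  13 | ebbfeeefa
  11 |   5 | eddfgegcebbfeeefa
  12 |  17 | eeefa
  13 |  18 | eefa
  14 |  19 | efa
  15 |  10 | egcebbfeeefa
  16 |  20 | fa
  17 |  16 | feeefa
  18 |   8 | fgegcebbfeeefa
  19 |  11 | gcebbfeeefa
  20 |   4 | geddfgegcebbfeeefa
  21 |   9 | gegcebbfeeefa

SA = [21, 14, 0, 15, 12, 1, 6, 2, 7, 3, 13, 5, 17, 18, 19, 10, 20, 16, 8, 11, 4, 9]
rank  pair      lcp
   1  s[21:],s[14:]  0  ''
   2  s[14:],s[0:]  1  'b'
   3  s[0:],s[15:]  1  'b'
   4  s[15:],s[12:]  0  ''
   5  s[12:],s[1:]  0  ''
   6  s[1:],s[6:]  2  'dd'
   7  s[6:],s[2:]  2  'dd'
   8  s[2:],s[7:]  1  'd'
   9  s[7:],s[3:]  1  'd'
  10  s[3:],s[13:]  0  ''
  11  s[13:],s[5:]  1  'e'
  12  s[5:],s[17:]  1  'e'
  13  s[17:],s[18:]  2  'ee'
  14  s[18:],s[19:]  1  'e'
  15  s[19:],s[10:]  1  'e'
  16  s[10:],s[20:]  0  ''
  17  s[20:],s[16:]  1  'f'
  18  s[16:],s[8:]  1  'f'
  19  s[8:],s[11:]  0  ''
  20  s[11:],s[4:]  1  'g'
  21  s[4:],s[9:]  2  'ge'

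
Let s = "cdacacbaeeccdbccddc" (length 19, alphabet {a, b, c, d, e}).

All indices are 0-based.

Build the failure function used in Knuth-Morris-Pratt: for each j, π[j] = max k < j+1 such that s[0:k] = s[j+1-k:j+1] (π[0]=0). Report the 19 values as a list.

π[0] = 0
j=1 s[j]='d': π[1]=0 (border '')
j=2 s[j]='a': π[2]=0 (border '')
j=3 s[j]='c': π[3]=1 (border 'c')
j=4 s[j]='a': k: 1→0; π[4]=0 (border '')
j=5 s[j]='c': π[5]=1 (border 'c')
j=6 s[j]='b': k: 1→0; π[6]=0 (border '')
j=7 s[j]='a': π[7]=0 (border '')
j=8 s[j]='e': π[8]=0 (border '')
j=9 s[j]='e': π[9]=0 (border '')
j=10 s[j]='c': π[10]=1 (border 'c')
j=11 s[j]='c': k: 1→0; π[11]=1 (border 'c')
j=12 s[j]='d': π[12]=2 (border 'cd')
j=13 s[j]='b': k: 2→0; π[13]=0 (border '')
j=14 s[j]='c': π[14]=1 (border 'c')
j=15 s[j]='c': k: 1→0; π[15]=1 (border 'c')
j=16 s[j]='d': π[16]=2 (border 'cd')
j=17 s[j]='d': k: 2→0; π[17]=0 (border '')
j=18 s[j]='c': π[18]=1 (border 'c')

[0, 0, 0, 1, 0, 1, 0, 0, 0, 0, 1, 1, 2, 0, 1, 1, 2, 0, 1]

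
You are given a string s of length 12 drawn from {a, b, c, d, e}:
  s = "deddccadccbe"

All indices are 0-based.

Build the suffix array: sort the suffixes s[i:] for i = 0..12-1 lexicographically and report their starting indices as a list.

[6, 10, 5, 9, 4, 8, 3, 7, 2, 0, 11, 1]

rank→(start, suffix):
  0 → (6, 'adccbe')
  1 → (10, 'be')
  2 → (5, 'cadccbe')
  3 → (9, 'cbe')
  4 → (4, 'ccadccbe')
  5 → (8, 'ccbe')
  6 → (3, 'dccadccbe')
  7 → (7, 'dccbe')
  8 → (2, 'ddccadccbe')
  9 → (0, 'deddccadccbe')
  10 → (11, 'e')
  11 → (1, 'eddccadccbe')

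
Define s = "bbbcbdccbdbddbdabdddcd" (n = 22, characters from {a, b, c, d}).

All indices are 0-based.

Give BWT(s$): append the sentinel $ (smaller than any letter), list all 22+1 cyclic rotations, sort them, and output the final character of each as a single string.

dd$bbdccdacbddcbdbbdbdb

rank  rotation                 last
    0  $bbbcbdccbdbddbdabdddcd  d
    1  abdddcd$bbbcbdccbdbddbd  d
    2  bbbcbdccbdbddbdabdddcd$  $
    3  bbcbdccbdbddbdabdddcd$b  b
    4  bcbdccbdbddbdabdddcd$bb  b
    5  bdabdddcd$bbbcbdccbdbdd  d
    6  bdbddbdabdddcd$bbbcbdcc  c
    7  bdccbdbddbdabdddcd$bbbc  c
    8  bddbdabdddcd$bbbcbdccbd  d
    9  bdddcd$bbbcbdccbdbddbda  a
   10  cbdbddbdabdddcd$bbbcbdc  c
   11  cbdccbdbddbdabdddcd$bbb  b
   12  ccbdbddbdabdddcd$bbbcbd  d
   13  cd$bbbcbdccbdbddbdabddd  d
   14  d$bbbcbdccbdbddbdabdddc  c
   15  dabdddcd$bbbcbdccbdbddb  b
   16  dbdabdddcd$bbbcbdccbdbd  d
   17  dbddbdabdddcd$bbbcbdccb  b
   18  dccbdbddbdabdddcd$bbbcb  b
   19  dcd$bbbcbdccbdbddbdabdd  d
   20  ddbdabdddcd$bbbcbdccbdb  b
   21  ddcd$bbbcbdccbdbddbdabd  d
   22  dddcd$bbbcbdccbdbddbdab  b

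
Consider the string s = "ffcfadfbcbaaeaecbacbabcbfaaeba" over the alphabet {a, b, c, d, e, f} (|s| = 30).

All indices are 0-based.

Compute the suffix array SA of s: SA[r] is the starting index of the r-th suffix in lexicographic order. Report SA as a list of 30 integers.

rank | idx | suffix
   0 |  29 | a
   1 |  10 | aaeaecbacbabcbfaaeba
   2 |  25 | aaeba
   3 |  20 | abcbfaaeba
   4 |  17 | acbabcbfaaeba
   5 |   4 | adfbcbaaeaecbacbabcbfaaeba
   6 |  11 | aeaecbacbabcbfaaeba
   7 |  26 | aeba
   8 |  13 | aecbacbabcbfaaeba
   9 |  28 | ba
  10 |   9 | baaeaecbacbabcbfaaeba
  11 |  19 | babcbfaaeba
  12 |  16 | bacbabcbfaaeba
  13 |   7 | bcbaaeaecbacbabcbfaaeba
  14 |  21 | bcbfaaeba
  15 |  23 | bfaaeba
  16 |   8 | cbaaeaecbacbabcbfaaeba
  17 |  18 | cbabcbfaaeba
  18 |  15 | cbacbabcbfaaeba
  19 |  22 | cbfaaeba
  20 |   2 | cfadfbcbaaeaecbacbabcbfaaeba
  21 |   5 | dfbcbaaeaecbacbabcbfaaeba
  22 |  12 | eaecbacbabcbfaaeba
  23 |  27 | eba
  24 |  14 | ecbacbabcbfaaeba
  25 |  24 | faaeba
  26 |   3 | fadfbcbaaeaecbacbabcbfaaeba
  27 |   6 | fbcbaaeaecbacbabcbfaaeba
  28 |   1 | fcfadfbcbaaeaecbacbabcbfaaeba
  29 |   0 | ffcfadfbcbaaeaecbacbabcbfaaeba

[29, 10, 25, 20, 17, 4, 11, 26, 13, 28, 9, 19, 16, 7, 21, 23, 8, 18, 15, 22, 2, 5, 12, 27, 14, 24, 3, 6, 1, 0]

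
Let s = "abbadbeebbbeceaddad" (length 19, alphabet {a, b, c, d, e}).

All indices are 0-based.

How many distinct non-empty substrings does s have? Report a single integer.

rank | idx | suffix
   0 |   0 | abbadbeebbbeceaddad
   1 |  17 | ad
   2 |   3 | adbeebbbeceaddad
   3 |  14 | addad
   4 |   2 | badbeebbbeceaddad
   5 |   1 | bbadbeebbbeceaddad
   6 |   8 | bbbeceaddad
   7 |   9 | bbeceaddad
   8 |  10 | beceaddad
   9 |   5 | beebbbeceaddad
  10 |  12 | ceaddad
  11 |  18 | d
  12 |  16 | dad
  13 |   4 | dbeebbbeceaddad
  14 |  15 | ddad
  15 |  13 | eaddad
  16 |   7 | ebbbeceaddad
  17 |  11 | eceaddad
  18 |   6 | eebbbeceaddad

SA = [0, 17, 3, 14, 2, 1, 8, 9, 10, 5, 12, 18, 16, 4, 15, 13, 7, 11, 6]
[i] adj suffixes → lcp
  [1] 0/17 → 1 ('a')
  [2] 17/3 → 2 ('ad')
  [3] 3/14 → 2 ('ad')
  [4] 14/2 → 0 ('')
  [5] 2/1 → 1 ('b')
  [6] 1/8 → 2 ('bb')
  [7] 8/9 → 2 ('bb')
  [8] 9/10 → 1 ('b')
  [9] 10/5 → 2 ('be')
  [10] 5/12 → 0 ('')
  [11] 12/18 → 0 ('')
  [12] 18/16 → 1 ('d')
  [13] 16/4 → 1 ('d')
  [14] 4/15 → 1 ('d')
  [15] 15/13 → 0 ('')
  [16] 13/7 → 1 ('e')
  [17] 7/11 → 1 ('e')
  [18] 11/6 → 1 ('e')

n(n+1)/2 = 19·20/2 = 190
Σ LCP = 0 + 1 + 2 + 2 + 0 + 1 + 2 + 2 + 1 + 2 + 0 + 0 + 1 + 1 + 1 + 0 + 1 + 1 + 1 = 19
distinct = 190 − 19 = 171

171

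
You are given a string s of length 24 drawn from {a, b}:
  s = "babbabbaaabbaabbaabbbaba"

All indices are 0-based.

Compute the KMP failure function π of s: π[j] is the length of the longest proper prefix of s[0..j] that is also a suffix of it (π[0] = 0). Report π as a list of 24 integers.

[0, 0, 1, 1, 2, 3, 4, 5, 0, 0, 1, 1, 2, 0, 1, 1, 2, 0, 1, 1, 1, 2, 3, 2]

π[0] = 0
j=1 s[j]='a': π[1]=0 (border '')
j=2 s[j]='b': π[2]=1 (border 'b')
j=3 s[j]='b': k: 1→0; π[3]=1 (border 'b')
j=4 s[j]='a': π[4]=2 (border 'ba')
j=5 s[j]='b': π[5]=3 (border 'bab')
j=6 s[j]='b': π[6]=4 (border 'babb')
j=7 s[j]='a': π[7]=5 (border 'babba')
j=8 s[j]='a': k: 5→2→0; π[8]=0 (border '')
j=9 s[j]='a': π[9]=0 (border '')
j=10 s[j]='b': π[10]=1 (border 'b')
j=11 s[j]='b': k: 1→0; π[11]=1 (border 'b')
j=12 s[j]='a': π[12]=2 (border 'ba')
j=13 s[j]='a': k: 2→0; π[13]=0 (border '')
j=14 s[j]='b': π[14]=1 (border 'b')
j=15 s[j]='b': k: 1→0; π[15]=1 (border 'b')
j=16 s[j]='a': π[16]=2 (border 'ba')
j=17 s[j]='a': k: 2→0; π[17]=0 (border '')
j=18 s[j]='b': π[18]=1 (border 'b')
j=19 s[j]='b': k: 1→0; π[19]=1 (border 'b')
j=20 s[j]='b': k: 1→0; π[20]=1 (border 'b')
j=21 s[j]='a': π[21]=2 (border 'ba')
j=22 s[j]='b': π[22]=3 (border 'bab')
j=23 s[j]='a': k: 3→1; π[23]=2 (border 'ba')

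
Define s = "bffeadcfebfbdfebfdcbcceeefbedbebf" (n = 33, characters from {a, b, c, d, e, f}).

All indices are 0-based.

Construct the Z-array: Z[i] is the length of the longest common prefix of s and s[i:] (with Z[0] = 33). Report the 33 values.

Z[0]=33
i=1: outside box; Z[1]=0
i=2: outside box; Z[2]=0
i=3: outside box; Z[3]=0
i=4: outside box; Z[4]=0
i=5: outside box; Z[5]=0
i=6: outside box; Z[6]=0
i=7: outside box; Z[7]=0
i=8: outside box; Z[8]=0
i=9: outside box; Z[9]=2 extend→box=[9,11)
i=10: min(r-i=1, Z[1]=0)=0; Z[10]=0
i=11: outside box; Z[11]=1 extend→box=[11,12)
i=12: outside box; Z[12]=0
i=13: outside box; Z[13]=0
i=14: outside box; Z[14]=0
i=15: outside box; Z[15]=2 extend→box=[15,17)
i=16: min(r-i=1, Z[1]=0)=0; Z[16]=0
i=17: outside box; Z[17]=0
i=18: outside box; Z[18]=0
i=19: outside box; Z[19]=1 extend→box=[19,20)
i=20: outside box; Z[20]=0
i=21: outside box; Z[21]=0
i=22: outside box; Z[22]=0
i=23: outside box; Z[23]=0
i=24: outside box; Z[24]=0
i=25: outside box; Z[25]=0
i=26: outside box; Z[26]=1 extend→box=[26,27)
i=27: outside box; Z[27]=0
i=28: outside box; Z[28]=0
i=29: outside box; Z[29]=1 extend→box=[29,30)
i=30: outside box; Z[30]=0
i=31: outside box; Z[31]=2 extend→box=[31,33)
i=32: min(r-i=1, Z[1]=0)=0; Z[32]=0

[33, 0, 0, 0, 0, 0, 0, 0, 0, 2, 0, 1, 0, 0, 0, 2, 0, 0, 0, 1, 0, 0, 0, 0, 0, 0, 1, 0, 0, 1, 0, 2, 0]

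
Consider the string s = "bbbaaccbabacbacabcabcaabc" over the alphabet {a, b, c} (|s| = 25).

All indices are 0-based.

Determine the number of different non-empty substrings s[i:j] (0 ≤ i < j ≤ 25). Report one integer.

279

sorted suffixes:
  #0 SA[0]=21  'aabc'
  #1 SA[1]=3  'aaccbabacbacabcabcaabc'
  #2 SA[2]=8  'abacbacabcabcaabc'
  #3 SA[3]=22  'abc'
  #4 SA[4]=18  'abcaabc'
  #5 SA[5]=15  'abcabcaabc'
  #6 SA[6]=13  'acabcabcaabc'
  #7 SA[7]=10  'acbacabcabcaabc'
  #8 SA[8]=4  'accbabacbacabcabcaabc'
  #9 SA[9]=2  'baaccbabacbacabcabcaabc'
  #10 SA[10]=7  'babacbacabcabcaabc'
  #11 SA[11]=12  'bacabcabcaabc'
  #12 SA[12]=9  'bacbacabcabcaabc'
  #13 SA[13]=1  'bbaaccbabacbacabcabcaabc'
  #14 SA[14]=0  'bbbaaccbabacbacabcabcaabc'
  #15 SA[15]=23  'bc'
  #16 SA[16]=19  'bcaabc'
  #17 SA[17]=16  'bcabcaabc'
  #18 SA[18]=24  'c'
  #19 SA[19]=20  'caabc'
  #20 SA[20]=17  'cabcaabc'
  #21 SA[21]=14  'cabcabcaabc'
  #22 SA[22]=6  'cbabacbacabcabcaabc'
  #23 SA[23]=11  'cbacabcabcaabc'
  #24 SA[24]=5  'ccbabacbacabcabcaabc'

SA = [21, 3, 8, 22, 18, 15, 13, 10, 4, 2, 7, 12, 9, 1, 0, 23, 19, 16, 24, 20, 17, 14, 6, 11, 5]
rank  pair      lcp
   1  s[21:],s[3:]  2  'aa'
   2  s[3:],s[8:]  1  'a'
   3  s[8:],s[22:]  2  'ab'
   4  s[22:],s[18:]  3  'abc'
   5  s[18:],s[15:]  4  'abca'
   6  s[15:],s[13:]  1  'a'
   7  s[13:],s[10:]  2  'ac'
   8  s[10:],s[4:]  2  'ac'
   9  s[4:],s[2:]  0  ''
  10  s[2:],s[7:]  2  'ba'
  11  s[7:],s[12:]  2  'ba'
  12  s[12:],s[9:]  3  'bac'
  13  s[9:],s[1:]  1  'b'
  14  s[1:],s[0:]  2  'bb'
  15  s[0:],s[23:]  1  'b'
  16  s[23:],s[19:]  2  'bc'
  17  s[19:],s[16:]  3  'bca'
  18  s[16:],s[24:]  0  ''
  19  s[24:],s[20:]  1  'c'
  20  s[20:],s[17:]  2  'ca'
  21  s[17:],s[14:]  5  'cabca'
  22  s[14:],s[6:]  1  'c'
  23  s[6:],s[11:]  3  'cba'
  24  s[11:],s[5:]  1  'c'

n(n+1)/2 = 25·26/2 = 325
Σ LCP = 0 + 2 + 1 + 2 + 3 + 4 + 1 + 2 + 2 + 0 + 2 + 2 + 3 + 1 + 2 + 1 + 2 + 3 + 0 + 1 + 2 + 5 + 1 + 3 + 1 = 46
distinct = 325 − 46 = 279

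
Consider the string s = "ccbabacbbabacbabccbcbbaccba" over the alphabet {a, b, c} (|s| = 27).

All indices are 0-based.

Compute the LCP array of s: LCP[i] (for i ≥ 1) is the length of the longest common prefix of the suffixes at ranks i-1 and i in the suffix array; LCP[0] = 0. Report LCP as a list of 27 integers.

[0, 1, 5, 2, 1, 3, 2, 0, 2, 6, 3, 2, 4, 3, 1, 3, 1, 2, 0, 3, 4, 2, 4, 2, 1, 4, 3]

rank | idx | suffix
   0 |  26 | a
   1 |   9 | abacbabccbcbbaccba
   2 |   3 | abacbbabacbabccbcbbaccba
   3 |  14 | abccbcbbaccba
   4 |  11 | acbabccbcbbaccba
   5 |   5 | acbbabacbabccbcbbaccba
   6 |  22 | accba
   7 |  25 | ba
   8 |   8 | babacbabccbcbbaccba
   9 |   2 | babacbbabacbabccbcbbaccba
  10 |  13 | babccbcbbaccba
  11 |  10 | bacbabccbcbbaccba
  12 |   4 | bacbbabacbabccbcbbaccba
  13 |  21 | baccba
  14 |   7 | bbabacbabccbcbbaccba
  15 |  20 | bbaccba
  16 |  18 | bcbbaccba
  17 |  15 | bccbcbbaccba
  18 |  24 | cba
  19 |   1 | cbabacbbabacbabccbcbbaccba
  20 |  12 | cbabccbcbbaccba
  21 |   6 | cbbabacbabccbcbbaccba
  22 |  19 | cbbaccba
  23 |  17 | cbcbbaccba
  24 |  23 | ccba
  25 |   0 | ccbabacbbabacbabccbcbbaccba
  26 |  16 | ccbcbbaccba

SA = [26, 9, 3, 14, 11, 5, 22, 25, 8, 2, 13, 10, 4, 21, 7, 20, 18, 15, 24, 1, 12, 6, 19, 17, 23, 0, 16]
rank  pair      lcp
   1  s[26:],s[9:]  1  'a'
   2  s[9:],s[3:]  5  'abacb'
   3  s[3:],s[14:]  2  'ab'
   4  s[14:],s[11:]  1  'a'
   5  s[11:],s[5:]  3  'acb'
   6  s[5:],s[22:]  2  'ac'
   7  s[22:],s[25:]  0  ''
   8  s[25:],s[8:]  2  'ba'
   9  s[8:],s[2:]  6  'babacb'
  10  s[2:],s[13:]  3  'bab'
  11  s[13:],s[10:]  2  'ba'
  12  s[10:],s[4:]  4  'bacb'
  13  s[4:],s[21:]  3  'bac'
  14  s[21:],s[7:]  1  'b'
  15  s[7:],s[20:]  3  'bba'
  16  s[20:],s[18:]  1  'b'
  17  s[18:],s[15:]  2  'bc'
  18  s[15:],s[24:]  0  ''
  19  s[24:],s[1:]  3  'cba'
  20  s[1:],s[12:]  4  'cbab'
  21  s[12:],s[6:]  2  'cb'
  22  s[6:],s[19:]  4  'cbba'
  23  s[19:],s[17:]  2  'cb'
  24  s[17:],s[23:]  1  'c'
  25  s[23:],s[0:]  4  'ccba'
  26  s[0:],s[16:]  3  'ccb'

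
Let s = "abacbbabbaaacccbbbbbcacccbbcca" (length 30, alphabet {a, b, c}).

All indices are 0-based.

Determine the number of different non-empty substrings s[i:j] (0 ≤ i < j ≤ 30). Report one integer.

402

rank | idx | suffix
   0 |  29 | a
   1 |   9 | aaacccbbbbbcacccbbcca
   2 |  10 | aacccbbbbbcacccbbcca
   3 |   0 | abacbbabbaaacccbbbbbcacccbbcca
   4 |   6 | abbaaacccbbbbbcacccbbcca
   5 |   2 | acbbabbaaacccbbbbbcacccbbcca
   6 |  11 | acccbbbbbcacccbbcca
   7 |  21 | acccbbcca
   8 |   8 | baaacccbbbbbcacccbbcca
   9 |   5 | babbaaacccbbbbbcacccbbcca
  10 |   1 | bacbbabbaaacccbbbbbcacccbbcca
  11 |   7 | bbaaacccbbbbbcacccbbcca
  12 |   4 | bbabbaaacccbbbbbcacccbbcca
  13 |  15 | bbbbbcacccbbcca
  14 |  16 | bbbbcacccbbcca
  15 |  17 | bbbcacccbbcca
  16 |  18 | bbcacccbbcca
  17 |  25 | bbcca
  18 |  19 | bcacccbbcca
  19 |  26 | bcca
  20 |  28 | ca
  21 |  20 | cacccbbcca
  22 |   3 | cbbabbaaacccbbbbbcacccbbcca
  23 |  14 | cbbbbbcacccbbcca
  24 |  24 | cbbcca
  25 |  27 | cca
  26 |  13 | ccbbbbbcacccbbcca
  27 |  23 | ccbbcca
  28 |  12 | cccbbbbbcacccbbcca
  29 |  22 | cccbbcca

SA = [29, 9, 10, 0, 6, 2, 11, 21, 8, 5, 1, 7, 4, 15, 16, 17, 18, 25, 19, 26, 28, 20, 3, 14, 24, 27, 13, 23, 12, 22]
[i] adj suffixes → lcp
  [1] 29/9 → 1 ('a')
  [2] 9/10 → 2 ('aa')
  [3] 10/0 → 1 ('a')
  [4] 0/6 → 2 ('ab')
  [5] 6/2 → 1 ('a')
  [6] 2/11 → 2 ('ac')
  [7] 11/21 → 6 ('acccbb')
  [8] 21/8 → 0 ('')
  [9] 8/5 → 2 ('ba')
  [10] 5/1 → 2 ('ba')
  [11] 1/7 → 1 ('b')
  [12] 7/4 → 3 ('bba')
  [13] 4/15 → 2 ('bb')
  [14] 15/16 → 4 ('bbbb')
  [15] 16/17 → 3 ('bbb')
  [16] 17/18 → 2 ('bb')
  [17] 18/25 → 3 ('bbc')
  [18] 25/19 → 1 ('b')
  [19] 19/26 → 2 ('bc')
  [20] 26/28 → 0 ('')
  [21] 28/20 → 2 ('ca')
  [22] 20/3 → 1 ('c')
  [23] 3/14 → 3 ('cbb')
  [24] 14/24 → 3 ('cbb')
  [25] 24/27 → 1 ('c')
  [26] 27/13 → 2 ('cc')
  [27] 13/23 → 4 ('ccbb')
  [28] 23/12 → 2 ('cc')
  [29] 12/22 → 5 ('cccbb')

n(n+1)/2 = 30·31/2 = 465
Σ LCP = 0 + 1 + 2 + 1 + 2 + 1 + 2 + 6 + 0 + 2 + 2 + 1 + 3 + 2 + 4 + 3 + 2 + 3 + 1 + 2 + 0 + 2 + 1 + 3 + 3 + 1 + 2 + 4 + 2 + 5 = 63
distinct = 465 − 63 = 402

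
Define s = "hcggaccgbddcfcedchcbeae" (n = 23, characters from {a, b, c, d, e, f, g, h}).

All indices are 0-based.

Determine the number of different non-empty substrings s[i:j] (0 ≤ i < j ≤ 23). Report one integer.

258

rank→(start, suffix):
  0 → (4, 'accgbddcfcedchcbeae')
  1 → (21, 'ae')
  2 → (8, 'bddcfcedchcbeae')
  3 → (19, 'beae')
  4 → (18, 'cbeae')
  5 → (5, 'ccgbddcfcedchcbeae')
  6 → (13, 'cedchcbeae')
  7 → (11, 'cfcedchcbeae')
  8 → (6, 'cgbddcfcedchcbeae')
  9 → (1, 'cggaccgbddcfcedchcbeae')
  10 → (16, 'chcbeae')
  11 → (10, 'dcfcedchcbeae')
  12 → (15, 'dchcbeae')
  13 → (9, 'ddcfcedchcbeae')
  14 → (22, 'e')
  15 → (20, 'eae')
  16 → (14, 'edchcbeae')
  17 → (12, 'fcedchcbeae')
  18 → (3, 'gaccgbddcfcedchcbeae')
  19 → (7, 'gbddcfcedchcbeae')
  20 → (2, 'ggaccgbddcfcedchcbeae')
  21 → (17, 'hcbeae')
  22 → (0, 'hcggaccgbddcfcedchcbeae')

SA = [4, 21, 8, 19, 18, 5, 13, 11, 6, 1, 16, 10, 15, 9, 22, 20, 14, 12, 3, 7, 2, 17, 0]
i: (SA[i-1],SA[i]) lcp shared
  1: (4,21) 1 'a'
  2: (21,8) 0 ''
  3: (8,19) 1 'b'
  4: (19,18) 0 ''
  5: (18,5) 1 'c'
  6: (5,13) 1 'c'
  7: (13,11) 1 'c'
  8: (11,6) 1 'c'
  9: (6,1) 2 'cg'
  10: (1,16) 1 'c'
  11: (16,10) 0 ''
  12: (10,15) 2 'dc'
  13: (15,9) 1 'd'
  14: (9,22) 0 ''
  15: (22,20) 1 'e'
  16: (20,14) 1 'e'
  17: (14,12) 0 ''
  18: (12,3) 0 ''
  19: (3,7) 1 'g'
  20: (7,2) 1 'g'
  21: (2,17) 0 ''
  22: (17,0) 2 'hc'

n(n+1)/2 = 23·24/2 = 276
Σ LCP = 0 + 1 + 0 + 1 + 0 + 1 + 1 + 1 + 1 + 2 + 1 + 0 + 2 + 1 + 0 + 1 + 1 + 0 + 0 + 1 + 1 + 0 + 2 = 18
distinct = 276 − 18 = 258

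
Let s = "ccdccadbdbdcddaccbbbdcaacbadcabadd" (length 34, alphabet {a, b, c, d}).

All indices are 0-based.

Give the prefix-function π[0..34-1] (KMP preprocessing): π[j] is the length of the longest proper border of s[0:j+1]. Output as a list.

π[0] = 0
j=1 s[j]='c': π[1]=1 (border 'c')
j=2 s[j]='d': k: 1→0; π[2]=0 (border '')
j=3 s[j]='c': π[3]=1 (border 'c')
j=4 s[j]='c': π[4]=2 (border 'cc')
j=5 s[j]='a': k: 2→1→0; π[5]=0 (border '')
j=6 s[j]='d': π[6]=0 (border '')
j=7 s[j]='b': π[7]=0 (border '')
j=8 s[j]='d': π[8]=0 (border '')
j=9 s[j]='b': π[9]=0 (border '')
j=10 s[j]='d': π[10]=0 (border '')
j=11 s[j]='c': π[11]=1 (border 'c')
j=12 s[j]='d': k: 1→0; π[12]=0 (border '')
j=13 s[j]='d': π[13]=0 (border '')
j=14 s[j]='a': π[14]=0 (border '')
j=15 s[j]='c': π[15]=1 (border 'c')
j=16 s[j]='c': π[16]=2 (border 'cc')
j=17 s[j]='b': k: 2→1→0; π[17]=0 (border '')
j=18 s[j]='b': π[18]=0 (border '')
j=19 s[j]='b': π[19]=0 (border '')
j=20 s[j]='d': π[20]=0 (border '')
j=21 s[j]='c': π[21]=1 (border 'c')
j=22 s[j]='a': k: 1→0; π[22]=0 (border '')
j=23 s[j]='a': π[23]=0 (border '')
j=24 s[j]='c': π[24]=1 (border 'c')
j=25 s[j]='b': k: 1→0; π[25]=0 (border '')
j=26 s[j]='a': π[26]=0 (border '')
j=27 s[j]='d': π[27]=0 (border '')
j=28 s[j]='c': π[28]=1 (border 'c')
j=29 s[j]='a': k: 1→0; π[29]=0 (border '')
j=30 s[j]='b': π[30]=0 (border '')
j=31 s[j]='a': π[31]=0 (border '')
j=32 s[j]='d': π[32]=0 (border '')
j=33 s[j]='d': π[33]=0 (border '')

[0, 1, 0, 1, 2, 0, 0, 0, 0, 0, 0, 1, 0, 0, 0, 1, 2, 0, 0, 0, 0, 1, 0, 0, 1, 0, 0, 0, 1, 0, 0, 0, 0, 0]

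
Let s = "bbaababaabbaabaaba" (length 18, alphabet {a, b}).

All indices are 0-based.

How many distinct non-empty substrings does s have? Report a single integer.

rank→(start, suffix):
  0 → (17, 'a')
  1 → (14, 'aaba')
  2 → (11, 'aabaaba')
  3 → (2, 'aababaabbaabaaba')
  4 → (7, 'aabbaabaaba')
  5 → (15, 'aba')
  6 → (12, 'abaaba')
  7 → (5, 'abaabbaabaaba')
  8 → (3, 'ababaabbaabaaba')
  9 → (8, 'abbaabaaba')
  10 → (16, 'ba')
  11 → (13, 'baaba')
  12 → (10, 'baabaaba')
  13 → (1, 'baababaabbaabaaba')
  14 → (6, 'baabbaabaaba')
  15 → (4, 'babaabbaabaaba')
  16 → (9, 'bbaabaaba')
  17 → (0, 'bbaababaabbaabaaba')

SA = [17, 14, 11, 2, 7, 15, 12, 5, 3, 8, 16, 13, 10, 1, 6, 4, 9, 0]
rank  pair      lcp
   1  s[17:],s[14:]  1  'a'
   2  s[14:],s[11:]  4  'aaba'
   3  s[11:],s[2:]  4  'aaba'
   4  s[2:],s[7:]  3  'aab'
   5  s[7:],s[15:]  1  'a'
   6  s[15:],s[12:]  3  'aba'
   7  s[12:],s[5:]  5  'abaab'
   8  s[5:],s[3:]  3  'aba'
   9  s[3:],s[8:]  2  'ab'
  10  s[8:],s[16:]  0  ''
  11  s[16:],s[13:]  2  'ba'
  12  s[13:],s[10:]  5  'baaba'
  13  s[10:],s[1:]  5  'baaba'
  14  s[1:],s[6:]  4  'baab'
  15  s[6:],s[4:]  2  'ba'
  16  s[4:],s[9:]  1  'b'
  17  s[9:],s[0:]  6  'bbaaba'

n(n+1)/2 = 18·19/2 = 171
Σ LCP = 0 + 1 + 4 + 4 + 3 + 1 + 3 + 5 + 3 + 2 + 0 + 2 + 5 + 5 + 4 + 2 + 1 + 6 = 51
distinct = 171 − 51 = 120

120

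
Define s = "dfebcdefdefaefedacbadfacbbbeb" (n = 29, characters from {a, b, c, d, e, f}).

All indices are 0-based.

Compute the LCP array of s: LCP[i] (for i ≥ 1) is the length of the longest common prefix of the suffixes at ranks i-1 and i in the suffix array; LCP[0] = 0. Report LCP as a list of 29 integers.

rank→(start, suffix):
  0 → (16, 'acbadfacbbbeb')
  1 → (22, 'acbbbeb')
  2 → (19, 'adfacbbbeb')
  3 → (11, 'aefedacbadfacbbbeb')
  4 → (28, 'b')
  5 → (18, 'badfacbbbeb')
  6 → (24, 'bbbeb')
  7 → (25, 'bbeb')
  8 → (3, 'bcdefdefaefedacbadfacbbbeb')
  9 → (26, 'beb')
  10 → (17, 'cbadfacbbbeb')
  11 → (23, 'cbbbeb')
  12 → (4, 'cdefdefaefedacbadfacbbbeb')
  13 → (15, 'dacbadfacbbbeb')
  14 → (8, 'defaefedacbadfacbbbeb')
  15 → (5, 'defdefaefedacbadfacbbbeb')
  16 → (20, 'dfacbbbeb')
  17 → (0, 'dfebcdefdefaefedacbadfacbbbeb')
  18 → (27, 'eb')
  19 → (2, 'ebcdefdefaefedacbadfacbbbeb')
  20 → (14, 'edacbadfacbbbeb')
  21 → (9, 'efaefedacbadfacbbbeb')
  22 → (6, 'efdefaefedacbadfacbbbeb')
  23 → (12, 'efedacbadfacbbbeb')
  24 → (21, 'facbbbeb')
  25 → (10, 'faefedacbadfacbbbeb')
  26 → (7, 'fdefaefedacbadfacbbbeb')
  27 → (1, 'febcdefdefaefedacbadfacbbbeb')
  28 → (13, 'fedacbadfacbbbeb')

SA = [16, 22, 19, 11, 28, 18, 24, 25, 3, 26, 17, 23, 4, 15, 8, 5, 20, 0, 27, 2, 14, 9, 6, 12, 21, 10, 7, 1, 13]
[i] adj suffixes → lcp
  [1] 16/22 → 3 ('acb')
  [2] 22/19 → 1 ('a')
  [3] 19/11 → 1 ('a')
  [4] 11/28 → 0 ('')
  [5] 28/18 → 1 ('b')
  [6] 18/24 → 1 ('b')
  [7] 24/25 → 2 ('bb')
  [8] 25/3 → 1 ('b')
  [9] 3/26 → 1 ('b')
  [10] 26/17 → 0 ('')
  [11] 17/23 → 2 ('cb')
  [12] 23/4 → 1 ('c')
  [13] 4/15 → 0 ('')
  [14] 15/8 → 1 ('d')
  [15] 8/5 → 3 ('def')
  [16] 5/20 → 1 ('d')
  [17] 20/0 → 2 ('df')
  [18] 0/27 → 0 ('')
  [19] 27/2 → 2 ('eb')
  [20] 2/14 → 1 ('e')
  [21] 14/9 → 1 ('e')
  [22] 9/6 → 2 ('ef')
  [23] 6/12 → 2 ('ef')
  [24] 12/21 → 0 ('')
  [25] 21/10 → 2 ('fa')
  [26] 10/7 → 1 ('f')
  [27] 7/1 → 1 ('f')
  [28] 1/13 → 2 ('fe')

[0, 3, 1, 1, 0, 1, 1, 2, 1, 1, 0, 2, 1, 0, 1, 3, 1, 2, 0, 2, 1, 1, 2, 2, 0, 2, 1, 1, 2]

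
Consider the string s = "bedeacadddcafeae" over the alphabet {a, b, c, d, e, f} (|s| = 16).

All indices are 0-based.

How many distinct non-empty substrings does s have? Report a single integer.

rank→(start, suffix):
  0 → (4, 'acadddcafeae')
  1 → (6, 'adddcafeae')
  2 → (14, 'ae')
  3 → (11, 'afeae')
  4 → (0, 'bedeacadddcafeae')
  5 → (5, 'cadddcafeae')
  6 → (10, 'cafeae')
  7 → (9, 'dcafeae')
  8 → (8, 'ddcafeae')
  9 → (7, 'dddcafeae')
  10 → (2, 'deacadddcafeae')
  11 → (15, 'e')
  12 → (3, 'eacadddcafeae')
  13 → (13, 'eae')
  14 → (1, 'edeacadddcafeae')
  15 → (12, 'feae')

SA = [4, 6, 14, 11, 0, 5, 10, 9, 8, 7, 2, 15, 3, 13, 1, 12]
rank  pair      lcp
   1  s[4:],s[6:]  1  'a'
   2  s[6:],s[14:]  1  'a'
   3  s[14:],s[11:]  1  'a'
   4  s[11:],s[0:]  0  ''
   5  s[0:],s[5:]  0  ''
   6  s[5:],s[10:]  2  'ca'
   7  s[10:],s[9:]  0  ''
   8  s[9:],s[8:]  1  'd'
   9  s[8:],s[7:]  2  'dd'
  10  s[7:],s[2:]  1  'd'
  11  s[2:],s[15:]  0  ''
  12  s[15:],s[3:]  1  'e'
  13  s[3:],s[13:]  2  'ea'
  14  s[13:],s[1:]  1  'e'
  15  s[1:],s[12:]  0  ''

n(n+1)/2 = 16·17/2 = 136
Σ LCP = 0 + 1 + 1 + 1 + 0 + 0 + 2 + 0 + 1 + 2 + 1 + 0 + 1 + 2 + 1 + 0 = 13
distinct = 136 − 13 = 123

123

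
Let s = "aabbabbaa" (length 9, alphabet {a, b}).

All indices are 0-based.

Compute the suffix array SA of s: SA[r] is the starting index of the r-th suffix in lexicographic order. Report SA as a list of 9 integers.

rank | idx | suffix
   0 |   8 | a
   1 |   7 | aa
   2 |   0 | aabbabbaa
   3 |   4 | abbaa
   4 |   1 | abbabbaa
   5 |   6 | baa
   6 |   3 | babbaa
   7 |   5 | bbaa
   8 |   2 | bbabbaa

[8, 7, 0, 4, 1, 6, 3, 5, 2]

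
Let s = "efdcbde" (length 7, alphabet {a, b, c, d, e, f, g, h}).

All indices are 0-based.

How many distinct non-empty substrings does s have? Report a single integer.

rank | idx | suffix
   0 |   4 | bde
   1 |   3 | cbde
   2 |   2 | dcbde
   3 |   5 | de
   4 |   6 | e
   5 |   0 | efdcbde
   6 |   1 | fdcbde

SA = [4, 3, 2, 5, 6, 0, 1]
i: (SA[i-1],SA[i]) lcp shared
  1: (4,3) 0 ''
  2: (3,2) 0 ''
  3: (2,5) 1 'd'
  4: (5,6) 0 ''
  5: (6,0) 1 'e'
  6: (0,1) 0 ''

n(n+1)/2 = 7·8/2 = 28
Σ LCP = 0 + 0 + 0 + 1 + 0 + 1 + 0 = 2
distinct = 28 − 2 = 26

26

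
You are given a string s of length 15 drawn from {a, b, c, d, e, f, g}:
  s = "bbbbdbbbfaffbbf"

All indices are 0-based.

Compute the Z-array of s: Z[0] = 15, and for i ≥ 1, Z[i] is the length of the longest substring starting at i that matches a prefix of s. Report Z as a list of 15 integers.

[15, 3, 2, 1, 0, 3, 2, 1, 0, 0, 0, 0, 2, 1, 0]

Z[0]=15
i=1: fresh scan; Z[1]=3 scan→box=[1,4)
i=2: min(r-i=2, Z[1]=3)=2; Z[2]=2
i=3: min(r-i=1, Z[2]=2)=1; Z[3]=1
i=4: fresh scan; Z[4]=0
i=5: fresh scan; Z[5]=3 scan→box=[5,8)
i=6: min(r-i=2, Z[1]=3)=2; Z[6]=2
i=7: min(r-i=1, Z[2]=2)=1; Z[7]=1
i=8: fresh scan; Z[8]=0
i=9: fresh scan; Z[9]=0
i=10: fresh scan; Z[10]=0
i=11: fresh scan; Z[11]=0
i=12: fresh scan; Z[12]=2 scan→box=[12,14)
i=13: min(r-i=1, Z[1]=3)=1; Z[13]=1
i=14: fresh scan; Z[14]=0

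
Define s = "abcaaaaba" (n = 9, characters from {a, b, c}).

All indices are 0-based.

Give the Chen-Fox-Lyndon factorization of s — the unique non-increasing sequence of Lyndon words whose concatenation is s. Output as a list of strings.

emit factor 1: 'abc' (i=0, period=3)
emit factor 2: 'aaaab' (i=3, period=5)
emit factor 3: 'a' (i=8, period=1)

["abc", "aaaab", "a"]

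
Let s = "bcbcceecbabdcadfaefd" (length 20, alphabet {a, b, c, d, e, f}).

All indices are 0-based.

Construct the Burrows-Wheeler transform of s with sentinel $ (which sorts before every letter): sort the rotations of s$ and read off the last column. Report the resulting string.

rank  rotation               last
    0  $bcbcceecbabdcadfaefd  d
    1  abdcadfaefd$bcbcceecb  b
    2  adfaefd$bcbcceecbabdc  c
    3  aefd$bcbcceecbabdcadf  f
    4  babdcadfaefd$bcbcceec  c
    5  bcbcceecbabdcadfaefd$  $
    6  bcceecbabdcadfaefd$bc  c
    7  bdcadfaefd$bcbcceecba  a
    8  cadfaefd$bcbcceecbabd  d
    9  cbabdcadfaefd$bcbccee  e
   10  cbcceecbabdcadfaefd$b  b
   11  cceecbabdcadfaefd$bcb  b
   12  ceecbabdcadfaefd$bcbc  c
   13  d$bcbcceecbabdcadfaef  f
   14  dcadfaefd$bcbcceecbab  b
   15  dfaefd$bcbcceecbabdca  a
   16  ecbabdcadfaefd$bcbcce  e
   17  eecbabdcadfaefd$bcbcc  c
   18  efd$bcbcceecbabdcadfa  a
   19  faefd$bcbcceecbabdcad  d
   20  fd$bcbcceecbabdcadfae  e

dbcfc$cadebbcfbaecade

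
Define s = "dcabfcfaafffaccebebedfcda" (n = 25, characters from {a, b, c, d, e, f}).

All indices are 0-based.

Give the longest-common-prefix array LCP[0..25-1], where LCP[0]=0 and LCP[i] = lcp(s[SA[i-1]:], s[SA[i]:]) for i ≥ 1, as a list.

[0, 1, 1, 1, 1, 0, 2, 1, 0, 1, 1, 1, 1, 0, 1, 1, 0, 3, 1, 0, 2, 1, 2, 1, 2]

sorted suffixes:
  #0 SA[0]=24  'a'
  #1 SA[1]=7  'aafffaccebebedfcda'
  #2 SA[2]=2  'abfcfaafffaccebebedfcda'
  #3 SA[3]=12  'accebebedfcda'
  #4 SA[4]=8  'afffaccebebedfcda'
  #5 SA[5]=16  'bebedfcda'
  #6 SA[6]=18  'bedfcda'
  #7 SA[7]=3  'bfcfaafffaccebebedfcda'
  #8 SA[8]=1  'cabfcfaafffaccebebedfcda'
  #9 SA[9]=13  'ccebebedfcda'
  #10 SA[10]=22  'cda'
  #11 SA[11]=14  'cebebedfcda'
  #12 SA[12]=5  'cfaafffaccebebedfcda'
  #13 SA[13]=23  'da'
  #14 SA[14]=0  'dcabfcfaafffaccebebedfcda'
  #15 SA[15]=20  'dfcda'
  #16 SA[16]=15  'ebebedfcda'
  #17 SA[17]=17  'ebedfcda'
  #18 SA[18]=19  'edfcda'
  #19 SA[19]=6  'faafffaccebebedfcda'
  #20 SA[20]=11  'faccebebedfcda'
  #21 SA[21]=21  'fcda'
  #22 SA[22]=4  'fcfaafffaccebebedfcda'
  #23 SA[23]=10  'ffaccebebedfcda'
  #24 SA[24]=9  'fffaccebebedfcda'

SA = [24, 7, 2, 12, 8, 16, 18, 3, 1, 13, 22, 14, 5, 23, 0, 20, 15, 17, 19, 6, 11, 21, 4, 10, 9]
rank  pair      lcp
   1  s[24:],s[7:]  1  'a'
   2  s[7:],s[2:]  1  'a'
   3  s[2:],s[12:]  1  'a'
   4  s[12:],s[8:]  1  'a'
   5  s[8:],s[16:]  0  ''
   6  s[16:],s[18:]  2  'be'
   7  s[18:],s[3:]  1  'b'
   8  s[3:],s[1:]  0  ''
   9  s[1:],s[13:]  1  'c'
  10  s[13:],s[22:]  1  'c'
  11  s[22:],s[14:]  1  'c'
  12  s[14:],s[5:]  1  'c'
  13  s[5:],s[23:]  0  ''
  14  s[23:],s[0:]  1  'd'
  15  s[0:],s[20:]  1  'd'
  16  s[20:],s[15:]  0  ''
  17  s[15:],s[17:]  3  'ebe'
  18  s[17:],s[19:]  1  'e'
  19  s[19:],s[6:]  0  ''
  20  s[6:],s[11:]  2  'fa'
  21  s[11:],s[21:]  1  'f'
  22  s[21:],s[4:]  2  'fc'
  23  s[4:],s[10:]  1  'f'
  24  s[10:],s[9:]  2  'ff'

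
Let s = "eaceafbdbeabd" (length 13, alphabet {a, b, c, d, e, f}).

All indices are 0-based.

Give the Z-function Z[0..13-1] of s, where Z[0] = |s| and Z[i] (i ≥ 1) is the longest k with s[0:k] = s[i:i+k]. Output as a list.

Z[0]=13
i=1: fresh scan; Z[1]=0
i=2: fresh scan; Z[2]=0
i=3: fresh scan; Z[3]=2 scan→box=[3,5)
i=4: min(r-i=1, Z[1]=0)=0; Z[4]=0
i=5: fresh scan; Z[5]=0
i=6: fresh scan; Z[6]=0
i=7: fresh scan; Z[7]=0
i=8: fresh scan; Z[8]=0
i=9: fresh scan; Z[9]=2 scan→box=[9,11)
i=10: min(r-i=1, Z[1]=0)=0; Z[10]=0
i=11: fresh scan; Z[11]=0
i=12: fresh scan; Z[12]=0

[13, 0, 0, 2, 0, 0, 0, 0, 0, 2, 0, 0, 0]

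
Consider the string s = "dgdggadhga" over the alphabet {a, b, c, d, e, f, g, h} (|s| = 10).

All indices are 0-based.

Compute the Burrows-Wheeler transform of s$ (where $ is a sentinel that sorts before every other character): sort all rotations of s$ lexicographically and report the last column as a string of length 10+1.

agg$gahgddd

rank  rotation     last
    0  $dgdggadhga  a
    1  a$dgdggadhg  g
    2  adhga$dgdgg  g
    3  dgdggadhga$  $
    4  dggadhga$dg  g
    5  dhga$dgdgga  a
    6  ga$dgdggadh  h
    7  gadhga$dgdg  g
    8  gdggadhga$d  d
    9  ggadhga$dgd  d
   10  hga$dgdggad  d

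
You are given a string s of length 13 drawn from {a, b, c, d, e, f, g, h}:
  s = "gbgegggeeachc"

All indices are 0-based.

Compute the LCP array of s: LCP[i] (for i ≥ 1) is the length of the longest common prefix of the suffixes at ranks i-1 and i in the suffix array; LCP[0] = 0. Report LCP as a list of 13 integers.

[0, 0, 0, 1, 0, 1, 1, 0, 1, 2, 1, 2, 0]

rank→(start, suffix):
  0 → (9, 'achc')
  1 → (1, 'bgegggeeachc')
  2 → (12, 'c')
  3 → (10, 'chc')
  4 → (8, 'eachc')
  5 → (7, 'eeachc')
  6 → (3, 'egggeeachc')
  7 → (0, 'gbgegggeeachc')
  8 → (6, 'geeachc')
  9 → (2, 'gegggeeachc')
  10 → (5, 'ggeeachc')
  11 → (4, 'gggeeachc')
  12 → (11, 'hc')

SA = [9, 1, 12, 10, 8, 7, 3, 0, 6, 2, 5, 4, 11]
rank  pair      lcp
   1  s[9:],s[1:]  0  ''
   2  s[1:],s[12:]  0  ''
   3  s[12:],s[10:]  1  'c'
   4  s[10:],s[8:]  0  ''
   5  s[8:],s[7:]  1  'e'
   6  s[7:],s[3:]  1  'e'
   7  s[3:],s[0:]  0  ''
   8  s[0:],s[6:]  1  'g'
   9  s[6:],s[2:]  2  'ge'
  10  s[2:],s[5:]  1  'g'
  11  s[5:],s[4:]  2  'gg'
  12  s[4:],s[11:]  0  ''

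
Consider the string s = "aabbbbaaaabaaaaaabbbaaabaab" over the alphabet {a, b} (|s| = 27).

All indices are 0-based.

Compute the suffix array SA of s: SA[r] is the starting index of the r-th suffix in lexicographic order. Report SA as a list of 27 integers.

[11, 12, 6, 13, 7, 20, 14, 24, 8, 21, 15, 0, 25, 9, 22, 16, 1, 26, 10, 5, 19, 23, 4, 18, 3, 17, 2]

rank→(start, suffix):
  0 → (11, 'aaaaaabbbaaabaab')
  1 → (12, 'aaaaabbbaaabaab')
  2 → (6, 'aaaabaaaaaabbbaaabaab')
  3 → (13, 'aaaabbbaaabaab')
  4 → (7, 'aaabaaaaaabbbaaabaab')
  5 → (20, 'aaabaab')
  6 → (14, 'aaabbbaaabaab')
  7 → (24, 'aab')
  8 → (8, 'aabaaaaaabbbaaabaab')
  9 → (21, 'aabaab')
  10 → (15, 'aabbbaaabaab')
  11 → (0, 'aabbbbaaaabaaaaaabbbaaabaab')
  12 → (25, 'ab')
  13 → (9, 'abaaaaaabbbaaabaab')
  14 → (22, 'abaab')
  15 → (16, 'abbbaaabaab')
  16 → (1, 'abbbbaaaabaaaaaabbbaaabaab')
  17 → (26, 'b')
  18 → (10, 'baaaaaabbbaaabaab')
  19 → (5, 'baaaabaaaaaabbbaaabaab')
  20 → (19, 'baaabaab')
  21 → (23, 'baab')
  22 → (4, 'bbaaaabaaaaaabbbaaabaab')
  23 → (18, 'bbaaabaab')
  24 → (3, 'bbbaaaabaaaaaabbbaaabaab')
  25 → (17, 'bbbaaabaab')
  26 → (2, 'bbbbaaaabaaaaaabbbaaabaab')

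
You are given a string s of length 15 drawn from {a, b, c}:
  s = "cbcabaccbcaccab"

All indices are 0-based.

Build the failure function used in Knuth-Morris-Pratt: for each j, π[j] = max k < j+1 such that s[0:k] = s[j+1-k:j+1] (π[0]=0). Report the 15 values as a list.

π[0] = 0
j=1 s[j]='b': π[1]=0 (border '')
j=2 s[j]='c': π[2]=1 (border 'c')
j=3 s[j]='a': k: 1→0; π[3]=0 (border '')
j=4 s[j]='b': π[4]=0 (border '')
j=5 s[j]='a': π[5]=0 (border '')
j=6 s[j]='c': π[6]=1 (border 'c')
j=7 s[j]='c': k: 1→0; π[7]=1 (border 'c')
j=8 s[j]='b': π[8]=2 (border 'cb')
j=9 s[j]='c': π[9]=3 (border 'cbc')
j=10 s[j]='a': π[10]=4 (border 'cbca')
j=11 s[j]='c': k: 4→0; π[11]=1 (border 'c')
j=12 s[j]='c': k: 1→0; π[12]=1 (border 'c')
j=13 s[j]='a': k: 1→0; π[13]=0 (border '')
j=14 s[j]='b': π[14]=0 (border '')

[0, 0, 1, 0, 0, 0, 1, 1, 2, 3, 4, 1, 1, 0, 0]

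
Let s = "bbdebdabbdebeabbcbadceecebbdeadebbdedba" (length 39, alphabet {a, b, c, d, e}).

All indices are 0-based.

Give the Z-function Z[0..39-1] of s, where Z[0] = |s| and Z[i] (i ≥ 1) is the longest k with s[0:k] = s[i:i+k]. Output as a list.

Z[0]=39
i=1: fresh scan; Z[1]=1 scan→box=[1,2)
i=2: fresh scan; Z[2]=0
i=3: fresh scan; Z[3]=0
i=4: fresh scan; Z[4]=1 scan→box=[4,5)
i=5: fresh scan; Z[5]=0
i=6: fresh scan; Z[6]=0
i=7: fresh scan; Z[7]=5 scan→box=[7,12)
i=8: min(r-i=4, Z[1]=1)=1; Z[8]=1
i=9: min(r-i=3, Z[2]=0)=0; Z[9]=0
i=10: min(r-i=2, Z[3]=0)=0; Z[10]=0
i=11: min(r-i=1, Z[4]=1)=1; Z[11]=1
i=12: fresh scan; Z[12]=0
i=13: fresh scan; Z[13]=0
i=14: fresh scan; Z[14]=2 scan→box=[14,16)
i=15: min(r-i=1, Z[1]=1)=1; Z[15]=1
i=16: fresh scan; Z[16]=0
i=17: fresh scan; Z[17]=1 scan→box=[17,18)
i=18: fresh scan; Z[18]=0
i=19: fresh scan; Z[19]=0
i=20: fresh scan; Z[20]=0
i=21: fresh scan; Z[21]=0
i=22: fresh scan; Z[22]=0
i=23: fresh scan; Z[23]=0
i=24: fresh scan; Z[24]=0
i=25: fresh scan; Z[25]=4 scan→box=[25,29)
i=26: min(r-i=3, Z[1]=1)=1; Z[26]=1
i=27: min(r-i=2, Z[2]=0)=0; Z[27]=0
i=28: min(r-i=1, Z[3]=0)=0; Z[28]=0
i=29: fresh scan; Z[29]=0
i=30: fresh scan; Z[30]=0
i=31: fresh scan; Z[31]=0
i=32: fresh scan; Z[32]=4 scan→box=[32,36)
i=33: min(r-i=3, Z[1]=1)=1; Z[33]=1
i=34: min(r-i=2, Z[2]=0)=0; Z[34]=0
i=35: min(r-i=1, Z[3]=0)=0; Z[35]=0
i=36: fresh scan; Z[36]=0
i=37: fresh scan; Z[37]=1 scan→box=[37,38)
i=38: fresh scan; Z[38]=0

[39, 1, 0, 0, 1, 0, 0, 5, 1, 0, 0, 1, 0, 0, 2, 1, 0, 1, 0, 0, 0, 0, 0, 0, 0, 4, 1, 0, 0, 0, 0, 0, 4, 1, 0, 0, 0, 1, 0]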